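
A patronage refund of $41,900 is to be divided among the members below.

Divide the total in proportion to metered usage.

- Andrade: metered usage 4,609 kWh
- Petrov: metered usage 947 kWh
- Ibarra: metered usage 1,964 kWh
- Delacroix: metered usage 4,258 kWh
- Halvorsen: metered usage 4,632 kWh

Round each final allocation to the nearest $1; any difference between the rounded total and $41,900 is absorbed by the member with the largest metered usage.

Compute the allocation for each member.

Sum of metered usage: 4,609 + 947 + 1,964 + 4,258 + 4,632 = 16,410.
Raw shares: Andrade 11,768.26; Petrov 2,418.00; Ibarra 5,014.72; Delacroix 10,872.04; Halvorsen 11,826.98.
At nearest $1: Andrade $11,768; Petrov $2,418; Ibarra $5,015; Delacroix $10,872; Halvorsen $11,827. Sum = $41,900.
Sum already equals the total — no adjustment.

Andrade: $11,768 · Petrov: $2,418 · Ibarra: $5,015 · Delacroix: $10,872 · Halvorsen: $11,827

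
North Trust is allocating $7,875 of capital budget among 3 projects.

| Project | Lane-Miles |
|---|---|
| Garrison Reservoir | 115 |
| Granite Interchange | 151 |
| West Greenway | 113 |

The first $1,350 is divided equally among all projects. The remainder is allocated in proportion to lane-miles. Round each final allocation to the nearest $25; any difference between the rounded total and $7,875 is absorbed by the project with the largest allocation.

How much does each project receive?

Garrison Reservoir: $2,425 | Granite Interchange: $3,050 | West Greenway: $2,400

Equal tier: $1,350 ÷ 3 = $450 apiece.
Remainder $6,525 by lane-miles (total 379): Garrison Reservoir 1,979.88 → $1,975; Granite Interchange 2,599.67 → $2,600; West Greenway 1,945.45 → $1,950.
Totals: Garrison Reservoir $450 + $1,975 = $2,425; Granite Interchange $450 + $2,600 = $3,050; West Greenway $450 + $1,950 = $2,400.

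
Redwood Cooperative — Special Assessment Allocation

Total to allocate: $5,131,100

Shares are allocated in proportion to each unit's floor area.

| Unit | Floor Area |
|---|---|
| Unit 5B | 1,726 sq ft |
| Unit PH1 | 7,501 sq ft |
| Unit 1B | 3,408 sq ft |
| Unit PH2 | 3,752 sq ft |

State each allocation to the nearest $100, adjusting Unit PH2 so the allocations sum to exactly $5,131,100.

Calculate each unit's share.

Floor area total: 16,387.
Raw shares: Unit 5B 1,726/16,387 × $5,131,100 = 540,445.39; Unit PH1 7,501/16,387 × $5,131,100 = 2,348,714.29; Unit 1B 3,408/16,387 × $5,131,100 = 1,067,113.49; Unit PH2 3,752/16,387 × $5,131,100 = 1,174,826.83.
After rounding ($100): Unit 5B $540,400; Unit PH1 $2,348,700; Unit 1B $1,067,100; Unit PH2 $1,174,800. Sum = $5,131,000.
Difference $5,131,100 − $5,131,000 = +$100 applied to Unit PH2: Unit PH2 becomes $1,174,900.

Unit 5B: $540,400; Unit PH1: $2,348,700; Unit 1B: $1,067,100; Unit PH2: $1,174,900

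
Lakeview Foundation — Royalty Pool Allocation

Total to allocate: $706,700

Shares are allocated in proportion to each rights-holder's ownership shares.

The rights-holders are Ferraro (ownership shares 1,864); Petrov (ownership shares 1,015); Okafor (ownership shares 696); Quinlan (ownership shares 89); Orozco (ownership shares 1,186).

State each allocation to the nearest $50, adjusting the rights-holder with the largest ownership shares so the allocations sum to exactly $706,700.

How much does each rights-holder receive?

Sum of ownership shares: 4,850.
Unrounded shares: Ferraro 1,864/4,850 × $706,700 = 271,605.94; Petrov 1,015/4,850 × $706,700 = 147,897.01; Okafor 696/4,850 × $706,700 = 101,415.09; Quinlan 89/4,850 × $706,700 = 12,968.31; Orozco 1,186/4,850 × $706,700 = 172,813.65.
At nearest $50: Ferraro $271,600; Petrov $147,900; Okafor $101,400; Quinlan $12,950; Orozco $172,800. Sum = $706,650.
Difference $706,700 − $706,650 = +$50 applied to largest ownership shares (Ferraro): Ferraro becomes $271,650.

Ferraro: $271,650; Petrov: $147,900; Okafor: $101,400; Quinlan: $12,950; Orozco: $172,800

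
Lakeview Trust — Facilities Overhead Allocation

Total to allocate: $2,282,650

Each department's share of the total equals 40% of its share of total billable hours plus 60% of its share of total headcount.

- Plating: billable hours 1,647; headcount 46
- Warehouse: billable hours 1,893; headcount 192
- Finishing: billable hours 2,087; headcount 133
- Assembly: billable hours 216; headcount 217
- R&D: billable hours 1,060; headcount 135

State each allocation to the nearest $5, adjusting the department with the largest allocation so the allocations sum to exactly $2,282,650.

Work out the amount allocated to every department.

Plating: $304,985 · Warehouse: $614,100 · Finishing: $527,990 · Assembly: $439,635 · R&D: $395,940

Totals — billable hours 6,903, headcount 723.
Combined weights (40% billable hours + 60% headcount): Plating 0.1336; Warehouse 0.2690; Finishing 0.2313; Assembly 0.1926; R&D 0.1735.
Unrounded shares: Plating 304,987.24; Warehouse 614,095.71; Finishing 527,991.49; Assembly 439,636.76; R&D 395,938.80.
Rounded to nearest $5: Plating $304,985; Warehouse $614,095; Finishing $527,990; Assembly $439,635; R&D $395,940. Sum = $2,282,645.
Difference $2,282,650 − $2,282,645 = +$5 applied to largest allocation (Warehouse): Warehouse becomes $614,100.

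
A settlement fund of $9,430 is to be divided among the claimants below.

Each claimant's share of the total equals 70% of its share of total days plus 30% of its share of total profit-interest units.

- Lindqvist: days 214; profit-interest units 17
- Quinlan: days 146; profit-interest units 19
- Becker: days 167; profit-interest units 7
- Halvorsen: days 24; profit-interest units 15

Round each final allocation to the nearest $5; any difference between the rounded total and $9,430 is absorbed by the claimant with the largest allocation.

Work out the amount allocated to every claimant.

Lindqvist: $3,395 | Quinlan: $2,675 | Becker: $2,340 | Halvorsen: $1,020

Days total 551; profit-interest units total 58.
Composite weights (70% days + 30% profit-interest units): Lindqvist 0.3598; Quinlan 0.2838; Becker 0.2484; Halvorsen 0.1081.
Pro-rata amounts: Lindqvist 3,392.92; Quinlan 2,675.83; Becker 2,342.10; Halvorsen 1,019.16.
After rounding ($5): Lindqvist $3,395; Quinlan $2,675; Becker $2,340; Halvorsen $1,020. Sum = $9,430.
Rounded total matches; no reconciliation needed.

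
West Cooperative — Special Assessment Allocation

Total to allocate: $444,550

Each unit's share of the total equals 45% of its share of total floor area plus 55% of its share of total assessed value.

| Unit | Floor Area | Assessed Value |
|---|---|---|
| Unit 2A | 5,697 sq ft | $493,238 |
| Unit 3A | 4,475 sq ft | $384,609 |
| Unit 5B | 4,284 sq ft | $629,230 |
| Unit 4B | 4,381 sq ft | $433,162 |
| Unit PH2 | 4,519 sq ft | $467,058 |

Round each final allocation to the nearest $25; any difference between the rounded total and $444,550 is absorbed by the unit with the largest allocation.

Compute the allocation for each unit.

Floor area total 23,356; assessed value total 2,407,297.
Combined weights (45% floor area + 55% assessed value): Unit 2A 0.2225; Unit 3A 0.1741; Unit 5B 0.2263; Unit 4B 0.1834; Unit PH2 0.1938.
Pro-rata amounts: Unit 2A 98,892.44; Unit 3A 77,392.69; Unit 5B 100,602.23; Unit 4B 81,518.96; Unit PH2 86,143.67.
After rounding ($25): Unit 2A $98,900; Unit 3A $77,400; Unit 5B $100,600; Unit 4B $81,525; Unit PH2 $86,150. Sum = $444,575.
Difference $444,550 − $444,575 = −$25 applied to largest allocation (Unit 5B): Unit 5B becomes $100,575.

Unit 2A: $98,900 · Unit 3A: $77,400 · Unit 5B: $100,575 · Unit 4B: $81,525 · Unit PH2: $86,150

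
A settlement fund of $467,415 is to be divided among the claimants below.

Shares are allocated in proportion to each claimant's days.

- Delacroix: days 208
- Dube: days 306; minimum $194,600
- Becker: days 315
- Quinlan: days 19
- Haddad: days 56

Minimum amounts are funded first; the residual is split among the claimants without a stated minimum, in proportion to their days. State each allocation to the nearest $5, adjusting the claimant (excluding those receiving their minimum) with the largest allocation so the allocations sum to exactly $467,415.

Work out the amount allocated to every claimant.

Delacroix: $94,890 | Dube: $194,600 | Becker: $143,705 | Quinlan: $8,670 | Haddad: $25,550

Fund the minimums — Dube $194,600. Remaining pool $272,815.
Remaining pool split over remaining days 598: Delacroix 94,892.17 → $94,890; Becker 143,706.90 → $143,705; Quinlan 8,668.04 → $8,670; Haddad 25,547.89 → $25,550.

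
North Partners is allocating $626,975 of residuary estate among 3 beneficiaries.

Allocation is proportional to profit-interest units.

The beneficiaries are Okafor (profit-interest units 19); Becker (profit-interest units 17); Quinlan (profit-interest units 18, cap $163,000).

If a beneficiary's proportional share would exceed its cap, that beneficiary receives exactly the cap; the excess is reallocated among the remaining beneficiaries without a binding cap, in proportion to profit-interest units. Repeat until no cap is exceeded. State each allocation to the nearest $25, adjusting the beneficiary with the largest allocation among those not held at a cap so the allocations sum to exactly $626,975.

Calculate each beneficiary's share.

Sum of profit-interest units: 54.
Pro-rata shares before constraints: Okafor 220,602.31; Becker 197,381.02; Quinlan 208,991.67.
Held at cap: Quinlan ($163,000); residual $463,975 reallocated over remaining profit-interest units 36.
Remaining shares: Okafor 244,875.69 → $244,875; Becker 219,099.31 → $219,100.

Okafor: $244,875; Becker: $219,100; Quinlan: $163,000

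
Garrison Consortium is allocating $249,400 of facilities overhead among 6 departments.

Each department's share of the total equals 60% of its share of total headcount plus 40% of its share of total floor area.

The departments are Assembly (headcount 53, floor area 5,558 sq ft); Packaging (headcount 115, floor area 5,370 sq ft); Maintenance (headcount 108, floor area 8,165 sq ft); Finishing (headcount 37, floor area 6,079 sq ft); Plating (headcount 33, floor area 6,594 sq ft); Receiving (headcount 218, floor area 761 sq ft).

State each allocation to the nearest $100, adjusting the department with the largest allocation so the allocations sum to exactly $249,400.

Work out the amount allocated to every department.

Assembly: $31,100 · Packaging: $47,000 · Maintenance: $53,700 · Finishing: $28,500 · Plating: $29,000 · Receiving: $60,100

Headcount total 564; floor area total 32,527.
Combined weights (60% headcount + 40% floor area): Assembly 0.1247; Packaging 0.1884; Maintenance 0.2153; Finishing 0.1141; Plating 0.1162; Receiving 0.2413.
Pro-rata amounts: Assembly 31,108.25; Packaging 46,981.44; Maintenance 53,696.45; Finishing 28,461.04; Plating 28,979.27; Receiving 60,173.55.
Rounded to nearest $100: Assembly $31,100; Packaging $47,000; Maintenance $53,700; Finishing $28,500; Plating $29,000; Receiving $60,200. Sum = $249,500.
Difference $249,400 − $249,500 = −$100 applied to largest allocation (Receiving): Receiving becomes $60,100.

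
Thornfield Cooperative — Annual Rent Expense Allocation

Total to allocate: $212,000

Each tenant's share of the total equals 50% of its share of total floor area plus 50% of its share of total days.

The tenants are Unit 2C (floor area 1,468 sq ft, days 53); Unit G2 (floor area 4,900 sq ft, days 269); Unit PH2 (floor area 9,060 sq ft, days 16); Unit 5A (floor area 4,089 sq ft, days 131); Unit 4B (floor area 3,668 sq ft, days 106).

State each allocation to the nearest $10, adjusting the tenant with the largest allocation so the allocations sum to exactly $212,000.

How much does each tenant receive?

Floor area total 23,185; days total 575.
Composite weights (50% floor area + 50% days): Unit 2C 0.0777; Unit G2 0.3396; Unit PH2 0.2093; Unit 5A 0.2021; Unit 4B 0.1713.
Proportional shares: Unit 2C 16,482.02; Unit G2 71,991.98; Unit PH2 44,371.17; Unit 5A 42,844.15; Unit 4B 36,310.68.
Rounded to nearest $10: Unit 2C $16,480; Unit G2 $71,990; Unit PH2 $44,370; Unit 5A $42,840; Unit 4B $36,310. Sum = $211,990.
Difference $212,000 − $211,990 = +$10 applied to largest allocation (Unit G2): Unit G2 becomes $72,000.

Unit 2C: $16,480 | Unit G2: $72,000 | Unit PH2: $44,370 | Unit 5A: $42,840 | Unit 4B: $36,310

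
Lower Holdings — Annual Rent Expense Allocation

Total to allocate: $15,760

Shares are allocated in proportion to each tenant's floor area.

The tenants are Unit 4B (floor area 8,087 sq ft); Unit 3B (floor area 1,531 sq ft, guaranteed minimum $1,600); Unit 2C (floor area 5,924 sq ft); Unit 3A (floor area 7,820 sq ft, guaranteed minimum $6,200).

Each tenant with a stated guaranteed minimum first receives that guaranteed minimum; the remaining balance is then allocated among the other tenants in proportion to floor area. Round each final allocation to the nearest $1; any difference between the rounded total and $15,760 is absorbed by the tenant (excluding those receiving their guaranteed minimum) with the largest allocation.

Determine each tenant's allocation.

Fund the minimums — Unit 3B $1,600; Unit 3A $6,200. Remaining pool $7,960.
Remaining pool split over remaining floor area 14,011: Unit 4B 4,594.43 → $4,594; Unit 2C 3,365.57 → $3,366.

Unit 4B: $4,594 · Unit 3B: $1,600 · Unit 2C: $3,366 · Unit 3A: $6,200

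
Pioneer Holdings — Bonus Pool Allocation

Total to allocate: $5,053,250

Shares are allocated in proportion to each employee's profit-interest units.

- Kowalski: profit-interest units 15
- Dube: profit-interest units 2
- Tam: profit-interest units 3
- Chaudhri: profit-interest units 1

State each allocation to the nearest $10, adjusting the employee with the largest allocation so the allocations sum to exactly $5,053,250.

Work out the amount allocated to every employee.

Kowalski: $3,609,470; Dube: $481,260; Tam: $721,890; Chaudhri: $240,630

Total profit-interest units = 21.
Proportional shares: Kowalski 15/21 × $5,053,250 = 3,609,464.29; Dube 2/21 × $5,053,250 = 481,261.90; Tam 3/21 × $5,053,250 = 721,892.86; Chaudhri 1/21 × $5,053,250 = 240,630.95.
After rounding ($10): Kowalski $3,609,460; Dube $481,260; Tam $721,890; Chaudhri $240,630. Sum = $5,053,240.
Difference $5,053,250 − $5,053,240 = +$10 applied to largest allocation (Kowalski): Kowalski becomes $3,609,470.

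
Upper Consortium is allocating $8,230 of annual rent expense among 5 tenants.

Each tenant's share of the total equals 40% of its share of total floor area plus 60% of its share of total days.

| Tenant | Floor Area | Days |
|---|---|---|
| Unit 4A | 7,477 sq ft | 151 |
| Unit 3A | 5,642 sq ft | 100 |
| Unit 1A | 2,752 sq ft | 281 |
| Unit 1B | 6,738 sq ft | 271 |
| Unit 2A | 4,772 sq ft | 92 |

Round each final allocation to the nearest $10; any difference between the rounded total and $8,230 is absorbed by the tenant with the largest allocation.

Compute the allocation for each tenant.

Unit 4A: $1,730 | Unit 3A: $1,230 | Unit 1A: $1,880 | Unit 1B: $2,310 | Unit 2A: $1,080

Totals — floor area 27,381, days 895.
Composite weights (40% floor area + 60% days): Unit 4A 0.2105; Unit 3A 0.1495; Unit 1A 0.2286; Unit 1B 0.2801; Unit 2A 0.1314.
Unrounded shares: Unit 4A 1,732.07; Unit 3A 1,230.07; Unit 1A 1,881.24; Unit 1B 2,305.30; Unit 2A 1,081.33.
After rounding ($10): Unit 4A $1,730; Unit 3A $1,230; Unit 1A $1,880; Unit 1B $2,310; Unit 2A $1,080. Sum = $8,230.
Rounded total matches; no reconciliation needed.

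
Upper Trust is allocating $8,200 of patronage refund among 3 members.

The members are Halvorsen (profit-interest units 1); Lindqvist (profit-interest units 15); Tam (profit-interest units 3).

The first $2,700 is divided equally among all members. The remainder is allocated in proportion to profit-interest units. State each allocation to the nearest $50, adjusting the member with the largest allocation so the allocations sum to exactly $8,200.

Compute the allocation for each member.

Halvorsen: $1,200; Lindqvist: $5,250; Tam: $1,750

First tranche $2,700 split equally: $900 each.
Remainder $5,500 by profit-interest units (total 19): Halvorsen 289.47 → $300; Lindqvist 4,342.11 → $4,350; Tam 868.42 → $850.
Totals: Halvorsen $900 + $300 = $1,200; Lindqvist $900 + $4,350 = $5,250; Tam $900 + $850 = $1,750.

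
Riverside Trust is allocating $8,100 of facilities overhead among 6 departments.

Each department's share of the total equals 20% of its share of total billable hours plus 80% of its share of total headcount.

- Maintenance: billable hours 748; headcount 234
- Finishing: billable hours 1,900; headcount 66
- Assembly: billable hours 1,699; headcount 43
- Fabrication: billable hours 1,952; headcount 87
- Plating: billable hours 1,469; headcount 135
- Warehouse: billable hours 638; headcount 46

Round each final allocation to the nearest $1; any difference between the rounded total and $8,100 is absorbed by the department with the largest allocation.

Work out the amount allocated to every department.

Maintenance: $2,626; Finishing: $1,066; Assembly: $783; Fabrication: $1,299; Plating: $1,715; Warehouse: $611

Billable hours total 8,406; headcount total 611.
Combined weights (20% billable hours + 80% headcount): Maintenance 0.3242; Finishing 0.1316; Assembly 0.0967; Fabrication 0.1604; Plating 0.2117; Warehouse 0.0754.
Pro-rata amounts: Maintenance 2,625.86; Finishing 1,066.13; Assembly 783.47; Fabrication 1,298.87; Plating 1,714.86; Warehouse 610.81.
At nearest $1: Maintenance $2,626; Finishing $1,066; Assembly $783; Fabrication $1,299; Plating $1,715; Warehouse $611. Sum = $8,100.
No rounding difference to absorb.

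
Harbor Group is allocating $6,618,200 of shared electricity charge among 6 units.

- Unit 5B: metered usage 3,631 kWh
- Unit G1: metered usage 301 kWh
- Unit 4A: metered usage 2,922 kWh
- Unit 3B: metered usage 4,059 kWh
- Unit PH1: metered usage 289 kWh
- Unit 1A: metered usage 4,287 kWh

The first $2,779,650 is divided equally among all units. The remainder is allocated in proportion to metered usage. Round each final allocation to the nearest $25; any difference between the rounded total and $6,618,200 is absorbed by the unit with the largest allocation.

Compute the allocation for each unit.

Unit 5B: $1,363,125; Unit G1: $537,875; Unit 4A: $1,187,425; Unit 3B: $1,469,200; Unit PH1: $534,900; Unit 1A: $1,525,675

$2,779,650 shared equally gives $463,275 per unit.
Remainder $3,838,550 by metered usage (total 15,489): Unit 5B 899,849.90 → $899,850; Unit G1 74,595.10 → $74,600; Unit 4A 724,142.49 → $724,150; Unit 3B 1,005,918.68 → $1,005,925; Unit PH1 71,621.21 → $71,625; Unit 1A 1,062,422.61 → $1,062,425.
Rounding difference −$25 on remainder applied to Unit 1A.
Totals: Unit 5B $463,275 + $899,850 = $1,363,125; Unit G1 $463,275 + $74,600 = $537,875; Unit 4A $463,275 + $724,150 = $1,187,425; Unit 3B $463,275 + $1,005,925 = $1,469,200; Unit PH1 $463,275 + $71,625 = $534,900; Unit 1A $463,275 + $1,062,400 = $1,525,675.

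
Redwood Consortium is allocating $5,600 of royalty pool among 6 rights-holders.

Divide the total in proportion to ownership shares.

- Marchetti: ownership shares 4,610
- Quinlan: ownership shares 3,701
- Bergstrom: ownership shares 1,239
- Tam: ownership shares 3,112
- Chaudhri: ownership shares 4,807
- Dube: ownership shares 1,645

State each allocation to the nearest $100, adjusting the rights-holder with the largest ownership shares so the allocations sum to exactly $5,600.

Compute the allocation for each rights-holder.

Ownership shares total: 19,114.
Raw shares: Marchetti 4,610/19,114 × $5,600 = 1,350.63; Quinlan 3,701/19,114 × $5,600 = 1,084.32; Bergstrom 1,239/19,114 × $5,600 = 363.00; Tam 3,112/19,114 × $5,600 = 911.75; Chaudhri 4,807/19,114 × $5,600 = 1,408.35; Dube 1,645/19,114 × $5,600 = 481.95.
After rounding ($100): Marchetti $1,400; Quinlan $1,100; Bergstrom $400; Tam $900; Chaudhri $1,400; Dube $500. Sum = $5,700.
Difference $5,600 − $5,700 = −$100 applied to largest ownership shares (Chaudhri): Chaudhri becomes $1,300.

Marchetti: $1,400 | Quinlan: $1,100 | Bergstrom: $400 | Tam: $900 | Chaudhri: $1,300 | Dube: $500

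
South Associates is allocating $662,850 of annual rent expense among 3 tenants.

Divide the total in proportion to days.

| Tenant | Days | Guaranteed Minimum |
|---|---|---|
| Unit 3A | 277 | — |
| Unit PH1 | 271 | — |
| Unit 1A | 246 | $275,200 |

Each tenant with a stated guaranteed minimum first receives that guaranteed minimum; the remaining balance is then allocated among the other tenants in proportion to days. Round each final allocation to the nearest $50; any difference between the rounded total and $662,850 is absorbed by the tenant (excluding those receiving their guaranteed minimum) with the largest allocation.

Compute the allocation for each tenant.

Guaranteed amounts: Unit 1A $275,200. Residual $387,650.
Residual split over remaining days 548: Unit 3A 195,947.17 → $195,950; Unit PH1 191,702.83 → $191,700.

Unit 3A: $195,950; Unit PH1: $191,700; Unit 1A: $275,200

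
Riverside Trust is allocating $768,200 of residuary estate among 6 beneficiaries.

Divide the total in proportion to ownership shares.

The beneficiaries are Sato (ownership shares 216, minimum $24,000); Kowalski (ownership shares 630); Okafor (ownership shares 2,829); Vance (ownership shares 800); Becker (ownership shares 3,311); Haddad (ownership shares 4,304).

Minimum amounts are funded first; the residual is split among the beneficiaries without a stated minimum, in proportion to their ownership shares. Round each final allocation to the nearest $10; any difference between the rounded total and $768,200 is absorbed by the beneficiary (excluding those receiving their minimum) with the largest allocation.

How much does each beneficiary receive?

Sato: $24,000; Kowalski: $39,490; Okafor: $177,310; Vance: $50,140; Becker: $207,520; Haddad: $269,740

Fund the minimums — Sato $24,000. Residual $744,200.
Residual split over remaining ownership shares 11,874: Kowalski 39,485.09 → $39,490; Okafor 177,306.87 → $177,310; Vance 50,139.80 → $50,140; Becker 207,516.10 → $207,520; Haddad 269,752.13 → $269,750.
Rounding difference −$10 applied to Haddad → $269,740.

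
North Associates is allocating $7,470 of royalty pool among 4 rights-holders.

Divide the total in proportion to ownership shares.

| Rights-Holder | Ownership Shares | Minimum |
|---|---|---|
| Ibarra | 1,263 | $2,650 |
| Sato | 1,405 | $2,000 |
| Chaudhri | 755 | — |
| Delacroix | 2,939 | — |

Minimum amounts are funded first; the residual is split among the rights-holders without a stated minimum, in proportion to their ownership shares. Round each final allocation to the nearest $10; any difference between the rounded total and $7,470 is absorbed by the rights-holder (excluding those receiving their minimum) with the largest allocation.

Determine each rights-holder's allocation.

Guaranteed amounts: Ibarra $2,650; Sato $2,000. Remaining pool $2,820.
Remaining pool split over remaining ownership shares 3,694: Chaudhri 576.37 → $580; Delacroix 2,243.63 → $2,240.

Ibarra: $2,650 | Sato: $2,000 | Chaudhri: $580 | Delacroix: $2,240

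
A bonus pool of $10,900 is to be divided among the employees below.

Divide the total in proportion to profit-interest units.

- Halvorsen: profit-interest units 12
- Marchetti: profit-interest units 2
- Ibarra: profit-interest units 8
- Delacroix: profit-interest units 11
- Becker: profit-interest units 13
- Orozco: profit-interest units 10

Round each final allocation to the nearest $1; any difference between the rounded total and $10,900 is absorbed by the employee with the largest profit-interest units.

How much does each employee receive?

Halvorsen: $2,336; Marchetti: $389; Ibarra: $1,557; Delacroix: $2,141; Becker: $2,531; Orozco: $1,946

Combined profit-interest units = 56.
Pro-rata amounts: Halvorsen 12/56 × $10,900 = 2,335.71; Marchetti 2/56 × $10,900 = 389.29; Ibarra 8/56 × $10,900 = 1,557.14; Delacroix 11/56 × $10,900 = 2,141.07; Becker 13/56 × $10,900 = 2,530.36; Orozco 10/56 × $10,900 = 1,946.43.
Rounded to nearest $1: Halvorsen $2,336; Marchetti $389; Ibarra $1,557; Delacroix $2,141; Becker $2,530; Orozco $1,946. Sum = $10,899.
Difference $10,900 − $10,899 = +$1 applied to largest profit-interest units (Becker): Becker becomes $2,531.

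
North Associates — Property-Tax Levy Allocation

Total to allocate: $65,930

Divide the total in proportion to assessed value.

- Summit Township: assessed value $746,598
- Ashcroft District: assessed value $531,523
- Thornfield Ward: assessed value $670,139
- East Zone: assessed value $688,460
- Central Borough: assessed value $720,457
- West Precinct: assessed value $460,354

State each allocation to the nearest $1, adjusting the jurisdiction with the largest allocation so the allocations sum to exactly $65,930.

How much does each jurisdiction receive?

Combined assessed value = 3,817,531.
Pro-rata amounts: Summit Township 746,598/3,817,531 × $65,930 = 12,893.99; Ashcroft District 531,523/3,817,531 × $65,930 = 9,179.57; Thornfield Ward 670,139/3,817,531 × $65,930 = 11,573.52; East Zone 688,460/3,817,531 × $65,930 = 11,889.93; Central Borough 720,457/3,817,531 × $65,930 = 12,442.53; West Precinct 460,354/3,817,531 × $65,930 = 7,950.46.
After rounding ($1): Summit Township $12,894; Ashcroft District $9,180; Thornfield Ward $11,574; East Zone $11,890; Central Borough $12,443; West Precinct $7,950. Sum = $65,931.
Difference $65,930 − $65,931 = −$1 applied to largest allocation (Summit Township): Summit Township becomes $12,893.

Summit Township: $12,893; Ashcroft District: $9,180; Thornfield Ward: $11,574; East Zone: $11,890; Central Borough: $12,443; West Precinct: $7,950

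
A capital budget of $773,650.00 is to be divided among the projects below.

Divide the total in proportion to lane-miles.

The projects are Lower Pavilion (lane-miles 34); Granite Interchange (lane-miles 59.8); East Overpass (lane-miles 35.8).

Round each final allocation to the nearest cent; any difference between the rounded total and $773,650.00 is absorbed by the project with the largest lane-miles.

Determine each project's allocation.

Lower Pavilion: $202,963.73 | Granite Interchange: $356,977.40 | East Overpass: $213,708.87

Sum of lane-miles: 34 + 59.8 + 35.8 = 129.6.
Raw shares: Lower Pavilion 202,963.7346; Granite Interchange 356,977.3920; East Overpass 213,708.8735.
After rounding (cent): Lower Pavilion $202,963.73; Granite Interchange $356,977.39; East Overpass $213,708.87. Sum = $773,649.99.
Difference $773,650.00 − $773,649.99 = +$0.01 applied to largest lane-miles (Granite Interchange): Granite Interchange becomes $356,977.40.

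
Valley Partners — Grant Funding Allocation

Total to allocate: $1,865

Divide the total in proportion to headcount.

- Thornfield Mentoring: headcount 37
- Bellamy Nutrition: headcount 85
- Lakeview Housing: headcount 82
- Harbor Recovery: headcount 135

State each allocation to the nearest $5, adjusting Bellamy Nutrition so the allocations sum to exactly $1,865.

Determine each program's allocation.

Thornfield Mentoring: $205 · Bellamy Nutrition: $465 · Lakeview Housing: $450 · Harbor Recovery: $745

Total headcount = 339.
Proportional shares: Thornfield Mentoring 37/339 × $1,865 = 203.55; Bellamy Nutrition 85/339 × $1,865 = 467.63; Lakeview Housing 82/339 × $1,865 = 451.12; Harbor Recovery 135/339 × $1,865 = 742.70.
Rounded to nearest $5: Thornfield Mentoring $205; Bellamy Nutrition $470; Lakeview Housing $450; Harbor Recovery $745. Sum = $1,870.
Difference $1,865 − $1,870 = −$5 applied to Bellamy Nutrition: Bellamy Nutrition becomes $465.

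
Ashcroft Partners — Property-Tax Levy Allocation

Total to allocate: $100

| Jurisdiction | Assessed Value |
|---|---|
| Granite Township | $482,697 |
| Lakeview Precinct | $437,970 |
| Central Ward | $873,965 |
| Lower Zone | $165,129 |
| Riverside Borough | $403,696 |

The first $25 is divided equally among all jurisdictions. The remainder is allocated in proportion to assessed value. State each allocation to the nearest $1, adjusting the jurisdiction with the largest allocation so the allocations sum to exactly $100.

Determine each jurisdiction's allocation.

Granite Township: $20 | Lakeview Precinct: $19 | Central Ward: $33 | Lower Zone: $10 | Riverside Borough: $18

$25 shared equally gives $5 per jurisdiction.
Remainder $75 by assessed value (total 2,363,457): Granite Township 15.32 → $15; Lakeview Precinct 13.90 → $14; Central Ward 27.73 → $28; Lower Zone 5.24 → $5; Riverside Borough 12.81 → $13.
Totals: Granite Township $5 + $15 = $20; Lakeview Precinct $5 + $14 = $19; Central Ward $5 + $28 = $33; Lower Zone $5 + $5 = $10; Riverside Borough $5 + $13 = $18.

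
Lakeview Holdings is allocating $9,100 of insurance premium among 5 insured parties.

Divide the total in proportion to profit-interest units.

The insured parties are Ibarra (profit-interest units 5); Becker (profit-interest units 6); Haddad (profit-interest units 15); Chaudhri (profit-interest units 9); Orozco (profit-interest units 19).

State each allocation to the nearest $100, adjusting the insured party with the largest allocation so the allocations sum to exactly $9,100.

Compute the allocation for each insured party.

Profit-interest units total: 54.
Proportional shares: Ibarra 5/54 × $9,100 = 842.59; Becker 6/54 × $9,100 = 1,011.11; Haddad 15/54 × $9,100 = 2,527.78; Chaudhri 9/54 × $9,100 = 1,516.67; Orozco 19/54 × $9,100 = 3,201.85.
Rounded to nearest $100: Ibarra $800; Becker $1,000; Haddad $2,500; Chaudhri $1,500; Orozco $3,200. Sum = $9,000.
Difference $9,100 − $9,000 = +$100 applied to largest allocation (Orozco): Orozco becomes $3,300.

Ibarra: $800; Becker: $1,000; Haddad: $2,500; Chaudhri: $1,500; Orozco: $3,300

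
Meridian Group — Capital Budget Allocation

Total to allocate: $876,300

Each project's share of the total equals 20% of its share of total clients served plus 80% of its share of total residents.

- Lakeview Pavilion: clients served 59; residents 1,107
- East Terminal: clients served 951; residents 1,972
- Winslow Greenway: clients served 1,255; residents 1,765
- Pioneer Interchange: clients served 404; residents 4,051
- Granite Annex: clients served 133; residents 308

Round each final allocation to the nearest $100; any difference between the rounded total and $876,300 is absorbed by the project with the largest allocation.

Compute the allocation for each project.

Lakeview Pavilion: $88,000 · East Terminal: $209,700 · Winslow Greenway: $212,900 · Pioneer Interchange: $333,900 · Granite Annex: $31,800

Totals — clients served 2,802, residents 9,203.
Blended shares (20% clients served + 80% residents): Lakeview Pavilion 0.1004; East Terminal 0.2393; Winslow Greenway 0.2430; Pioneer Interchange 0.3810; Granite Annex 0.0363.
Pro-rata amounts: Lakeview Pavilion 88,016.25; East Terminal 209,700.74; Winslow Greenway 212,947.12; Pioneer Interchange 333,855.04; Granite Annex 31,780.86.
After rounding ($100): Lakeview Pavilion $88,000; East Terminal $209,700; Winslow Greenway $212,900; Pioneer Interchange $333,900; Granite Annex $31,800. Sum = $876,300.
Rounded total matches; no reconciliation needed.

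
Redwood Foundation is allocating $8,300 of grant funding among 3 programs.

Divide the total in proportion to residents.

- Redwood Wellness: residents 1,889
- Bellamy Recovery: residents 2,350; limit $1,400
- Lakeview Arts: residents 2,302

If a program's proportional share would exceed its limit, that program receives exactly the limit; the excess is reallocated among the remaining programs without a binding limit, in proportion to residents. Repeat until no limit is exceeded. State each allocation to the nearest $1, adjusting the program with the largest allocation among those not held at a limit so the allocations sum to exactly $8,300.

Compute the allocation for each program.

Total residents = 6,541.
Unconstrained shares: Redwood Wellness 2,396.99; Bellamy Recovery 2,981.96; Lakeview Arts 2,921.05.
Capped: Bellamy Recovery ($1,400); remaining pool $6,900 reallocated over remaining residents 4,191.
Shares after redistribution: Redwood Wellness 3,110.02 → $3,110; Lakeview Arts 3,789.98 → $3,790.

Redwood Wellness: $3,110; Bellamy Recovery: $1,400; Lakeview Arts: $3,790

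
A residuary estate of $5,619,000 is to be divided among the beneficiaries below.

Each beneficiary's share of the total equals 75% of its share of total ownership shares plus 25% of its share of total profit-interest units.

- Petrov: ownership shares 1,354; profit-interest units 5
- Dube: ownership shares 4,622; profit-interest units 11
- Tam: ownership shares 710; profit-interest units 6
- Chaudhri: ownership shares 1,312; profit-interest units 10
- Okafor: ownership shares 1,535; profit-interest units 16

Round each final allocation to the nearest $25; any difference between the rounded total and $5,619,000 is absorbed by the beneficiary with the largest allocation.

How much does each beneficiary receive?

Petrov: $744,900 | Dube: $2,365,150 | Tam: $489,475 | Chaudhri: $872,650 | Okafor: $1,146,825

Totals — ownership shares 9,533, profit-interest units 48.
Combined weights (75% ownership shares + 25% profit-interest units): Petrov 0.1326; Dube 0.4209; Tam 0.0871; Chaudhri 0.1553; Okafor 0.2041.
Proportional shares: Petrov 744,890.43; Dube 2,365,167.81; Tam 489,463.20; Chaudhri 872,651.63; Okafor 1,146,826.92.
At nearest $25: Petrov $744,900; Dube $2,365,175; Tam $489,475; Chaudhri $872,650; Okafor $1,146,825. Sum = $5,619,025.
Difference $5,619,000 − $5,619,025 = −$25 applied to largest allocation (Dube): Dube becomes $2,365,150.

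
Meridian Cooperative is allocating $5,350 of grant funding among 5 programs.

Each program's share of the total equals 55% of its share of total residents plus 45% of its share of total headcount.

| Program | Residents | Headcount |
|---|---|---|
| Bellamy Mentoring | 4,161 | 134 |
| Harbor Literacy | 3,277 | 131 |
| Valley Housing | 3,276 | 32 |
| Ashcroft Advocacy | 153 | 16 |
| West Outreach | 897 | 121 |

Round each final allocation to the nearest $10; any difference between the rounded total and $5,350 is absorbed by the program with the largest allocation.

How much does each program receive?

Residents total 11,764; headcount total 434.
Composite weights (55% residents + 45% headcount): Bellamy Mentoring 0.3335; Harbor Literacy 0.2890; Valley Housing 0.1863; Ashcroft Advocacy 0.0237; West Outreach 0.1674.
Pro-rata amounts: Bellamy Mentoring 1,784.11; Harbor Literacy 1,546.36; Valley Housing 996.93; Ashcroft Advocacy 127.03; West Outreach 895.58.
Rounded to nearest $10: Bellamy Mentoring $1,780; Harbor Literacy $1,550; Valley Housing $1,000; Ashcroft Advocacy $130; West Outreach $900. Sum = $5,360.
Difference $5,350 − $5,360 = −$10 applied to largest allocation (Bellamy Mentoring): Bellamy Mentoring becomes $1,770.

Bellamy Mentoring: $1,770 · Harbor Literacy: $1,550 · Valley Housing: $1,000 · Ashcroft Advocacy: $130 · West Outreach: $900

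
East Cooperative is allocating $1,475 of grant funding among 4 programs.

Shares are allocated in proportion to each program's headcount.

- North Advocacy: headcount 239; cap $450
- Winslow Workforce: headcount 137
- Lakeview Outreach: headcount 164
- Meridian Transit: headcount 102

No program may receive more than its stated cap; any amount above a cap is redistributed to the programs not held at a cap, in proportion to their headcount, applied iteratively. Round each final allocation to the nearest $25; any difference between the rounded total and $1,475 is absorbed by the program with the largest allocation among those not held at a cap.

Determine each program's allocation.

North Advocacy: $450 · Winslow Workforce: $350 · Lakeview Outreach: $425 · Meridian Transit: $250

Total headcount = 642.
Proportional shares (ignoring caps): North Advocacy 549.10; Winslow Workforce 314.76; Lakeview Outreach 376.79; Meridian Transit 234.35.
Capped: North Advocacy ($450); residual $1,025 reallocated over remaining headcount 403.
Remaining shares: Winslow Workforce 348.45 → $350; Lakeview Outreach 417.12 → $425; Meridian Transit 259.43 → $250.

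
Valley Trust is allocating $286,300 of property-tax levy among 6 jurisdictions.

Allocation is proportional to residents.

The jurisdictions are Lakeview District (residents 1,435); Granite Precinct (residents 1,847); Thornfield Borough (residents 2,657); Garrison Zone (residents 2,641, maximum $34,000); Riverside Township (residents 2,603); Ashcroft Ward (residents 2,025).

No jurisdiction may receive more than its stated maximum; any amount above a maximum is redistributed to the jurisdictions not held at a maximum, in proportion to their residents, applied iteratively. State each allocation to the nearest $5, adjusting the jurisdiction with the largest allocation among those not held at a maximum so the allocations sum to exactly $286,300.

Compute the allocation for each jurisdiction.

Lakeview District: $34,260 | Granite Precinct: $44,100 | Thornfield Borough: $63,440 | Garrison Zone: $34,000 | Riverside Township: $62,150 | Ashcroft Ward: $48,350

Residents total: 13,208.
Proportional shares (ignoring caps): Lakeview District 31,105.43; Granite Precinct 40,036.05; Thornfield Borough 57,593.81; Garrison Zone 57,246.99; Riverside Township 56,423.30; Ashcroft Ward 43,894.42.
Cap binds for Garrison Zone ($34,000); balance $252,300 reallocated over remaining residents 10,567.
Redistributed shares: Lakeview District 34,262.37 → $34,260; Granite Precinct 44,099.38 → $44,100; Thornfield Borough 63,439.11 → $63,440; Riverside Township 62,149.80 → $62,150; Ashcroft Ward 48,349.34 → $48,350.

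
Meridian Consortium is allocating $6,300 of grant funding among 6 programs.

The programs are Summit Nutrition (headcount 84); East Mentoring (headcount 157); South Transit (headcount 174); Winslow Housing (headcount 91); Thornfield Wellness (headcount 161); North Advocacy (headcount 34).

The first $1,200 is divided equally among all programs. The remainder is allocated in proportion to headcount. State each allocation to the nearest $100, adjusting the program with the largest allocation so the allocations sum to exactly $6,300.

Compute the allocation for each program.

Summit Nutrition: $800 · East Mentoring: $1,300 · South Transit: $1,500 · Winslow Housing: $900 · Thornfield Wellness: $1,400 · North Advocacy: $400

$1,200 shared equally gives $200 per program.
Remainder $5,100 by headcount (total 701): Summit Nutrition 611.13 → $600; East Mentoring 1,142.23 → $1,100; South Transit 1,265.91 → $1,300; Winslow Housing 662.05 → $700; Thornfield Wellness 1,171.33 → $1,200; North Advocacy 247.36 → $200.
Totals: Summit Nutrition $200 + $600 = $800; East Mentoring $200 + $1,100 = $1,300; South Transit $200 + $1,300 = $1,500; Winslow Housing $200 + $700 = $900; Thornfield Wellness $200 + $1,200 = $1,400; North Advocacy $200 + $200 = $400.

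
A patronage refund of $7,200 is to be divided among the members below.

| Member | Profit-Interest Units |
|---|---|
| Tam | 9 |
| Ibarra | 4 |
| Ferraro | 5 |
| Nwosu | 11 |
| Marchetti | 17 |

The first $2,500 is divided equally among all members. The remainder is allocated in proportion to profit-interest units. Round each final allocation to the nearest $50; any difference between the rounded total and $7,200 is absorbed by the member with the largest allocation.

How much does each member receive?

Tam: $1,400; Ibarra: $900; Ferraro: $1,000; Nwosu: $1,600; Marchetti: $2,300

First tranche $2,500 split equally: $500 each.
Remainder $4,700 by profit-interest units (total 46): Tam 919.57 → $900; Ibarra 408.70 → $400; Ferraro 510.87 → $500; Nwosu 1,123.91 → $1,100; Marchetti 1,736.96 → $1,750.
Rounding difference +$50 on remainder applied to Marchetti.
Totals: Tam $500 + $900 = $1,400; Ibarra $500 + $400 = $900; Ferraro $500 + $500 = $1,000; Nwosu $500 + $1,100 = $1,600; Marchetti $500 + $1,800 = $2,300.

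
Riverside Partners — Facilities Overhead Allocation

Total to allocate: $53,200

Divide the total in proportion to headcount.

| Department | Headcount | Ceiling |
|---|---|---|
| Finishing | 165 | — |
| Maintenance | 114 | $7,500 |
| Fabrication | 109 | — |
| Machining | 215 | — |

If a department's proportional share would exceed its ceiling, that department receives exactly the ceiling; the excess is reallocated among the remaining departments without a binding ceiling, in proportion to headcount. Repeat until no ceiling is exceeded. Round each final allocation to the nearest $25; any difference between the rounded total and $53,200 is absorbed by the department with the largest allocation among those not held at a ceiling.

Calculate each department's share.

Headcount total: 603.
Proportional shares (ignoring caps): Finishing 14,557.21; Maintenance 10,057.71; Fabrication 9,616.58; Machining 18,968.49.
Capped: Maintenance ($7,500); remaining pool $45,700 reallocated over remaining headcount 489.
Remaining shares: Finishing 15,420.25 → $15,425; Fabrication 10,186.71 → $10,175; Machining 20,093.05 → $20,100.

Finishing: $15,425 | Maintenance: $7,500 | Fabrication: $10,175 | Machining: $20,100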